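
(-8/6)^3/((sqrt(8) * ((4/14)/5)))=-280 * sqrt(2)/27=-14.67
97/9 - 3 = 70/9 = 7.78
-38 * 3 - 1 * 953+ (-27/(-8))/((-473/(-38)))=-2018251/1892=-1066.73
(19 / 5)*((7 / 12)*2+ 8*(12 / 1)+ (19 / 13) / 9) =86545 / 234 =369.85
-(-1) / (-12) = -0.08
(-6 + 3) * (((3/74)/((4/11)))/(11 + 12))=-0.01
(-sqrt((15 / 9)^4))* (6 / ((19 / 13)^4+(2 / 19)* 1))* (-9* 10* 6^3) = 6511908000 / 93823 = 69406.31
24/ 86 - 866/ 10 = -18559/ 215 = -86.32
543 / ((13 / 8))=4344 / 13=334.15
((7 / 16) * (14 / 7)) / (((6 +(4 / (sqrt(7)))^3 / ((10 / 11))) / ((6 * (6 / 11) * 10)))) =8103375 / 1016378-88200 * sqrt(7) / 46199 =2.92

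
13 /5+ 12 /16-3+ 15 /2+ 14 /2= 297 /20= 14.85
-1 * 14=-14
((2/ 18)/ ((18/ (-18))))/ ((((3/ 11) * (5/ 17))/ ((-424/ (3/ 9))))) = 79288/ 45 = 1761.96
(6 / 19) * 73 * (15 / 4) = 3285 / 38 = 86.45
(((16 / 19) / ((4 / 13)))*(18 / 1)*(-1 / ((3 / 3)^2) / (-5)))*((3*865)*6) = 2914704 / 19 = 153405.47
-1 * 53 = -53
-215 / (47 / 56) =-12040 / 47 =-256.17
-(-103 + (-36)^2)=-1193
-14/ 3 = -4.67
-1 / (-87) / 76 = 1 / 6612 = 0.00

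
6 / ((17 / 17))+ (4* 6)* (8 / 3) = 70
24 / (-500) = -6 / 125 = -0.05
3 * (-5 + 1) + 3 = -9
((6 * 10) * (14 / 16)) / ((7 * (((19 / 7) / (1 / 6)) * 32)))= 35 / 2432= 0.01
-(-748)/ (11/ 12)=816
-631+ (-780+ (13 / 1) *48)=-787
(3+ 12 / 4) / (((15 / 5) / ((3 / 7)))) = 6 / 7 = 0.86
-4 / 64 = -1 / 16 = -0.06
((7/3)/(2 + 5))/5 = 1/15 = 0.07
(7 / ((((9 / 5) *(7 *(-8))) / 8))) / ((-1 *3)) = 5 / 27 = 0.19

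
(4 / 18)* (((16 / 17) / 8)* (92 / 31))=0.08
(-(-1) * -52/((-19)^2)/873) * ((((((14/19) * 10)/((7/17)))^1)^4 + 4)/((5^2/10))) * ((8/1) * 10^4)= -229252561408000/423412929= -541439.68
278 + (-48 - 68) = 162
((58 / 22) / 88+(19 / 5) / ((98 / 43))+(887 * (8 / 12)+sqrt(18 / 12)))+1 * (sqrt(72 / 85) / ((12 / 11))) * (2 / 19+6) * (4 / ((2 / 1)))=sqrt(6) / 2+1276 * sqrt(170) / 1615+421929439 / 711480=604.56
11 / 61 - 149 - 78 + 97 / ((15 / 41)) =35057 / 915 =38.31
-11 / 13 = -0.85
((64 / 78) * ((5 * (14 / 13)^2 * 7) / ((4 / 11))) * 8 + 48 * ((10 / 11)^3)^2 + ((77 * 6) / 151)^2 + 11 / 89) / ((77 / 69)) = 419258312129392841551 / 608164119835072801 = 689.38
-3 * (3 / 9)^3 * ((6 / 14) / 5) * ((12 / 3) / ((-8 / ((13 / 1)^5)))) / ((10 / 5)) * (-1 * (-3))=371293 / 140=2652.09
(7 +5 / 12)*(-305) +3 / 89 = -2415869 / 1068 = -2262.05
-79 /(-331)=79 /331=0.24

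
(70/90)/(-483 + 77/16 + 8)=-112/67707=-0.00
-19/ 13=-1.46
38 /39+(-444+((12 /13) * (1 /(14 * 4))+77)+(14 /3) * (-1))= -67463 /182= -370.68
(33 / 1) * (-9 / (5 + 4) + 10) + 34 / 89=26467 / 89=297.38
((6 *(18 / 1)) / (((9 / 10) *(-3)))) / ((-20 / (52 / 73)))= 104 / 73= 1.42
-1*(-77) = 77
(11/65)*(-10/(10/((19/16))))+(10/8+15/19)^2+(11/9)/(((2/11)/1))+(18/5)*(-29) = -7916843/84474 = -93.72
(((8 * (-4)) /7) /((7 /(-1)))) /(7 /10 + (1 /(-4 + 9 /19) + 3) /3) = 64320 /158123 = 0.41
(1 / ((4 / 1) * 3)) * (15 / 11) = 5 / 44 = 0.11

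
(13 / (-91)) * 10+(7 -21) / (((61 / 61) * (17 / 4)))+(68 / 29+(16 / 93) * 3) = -199170 / 106981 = -1.86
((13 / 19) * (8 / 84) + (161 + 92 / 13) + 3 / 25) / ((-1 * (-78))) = 10909693 / 5057325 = 2.16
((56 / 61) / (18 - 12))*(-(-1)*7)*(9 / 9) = 196 / 183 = 1.07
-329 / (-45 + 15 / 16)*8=896 / 15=59.73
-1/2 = -0.50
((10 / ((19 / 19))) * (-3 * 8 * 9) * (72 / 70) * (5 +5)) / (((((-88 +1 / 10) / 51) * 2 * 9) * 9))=163200 / 2051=79.57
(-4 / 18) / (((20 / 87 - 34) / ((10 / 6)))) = 145 / 13221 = 0.01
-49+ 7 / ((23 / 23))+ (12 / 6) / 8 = -167 / 4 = -41.75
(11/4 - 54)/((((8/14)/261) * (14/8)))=-53505/4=-13376.25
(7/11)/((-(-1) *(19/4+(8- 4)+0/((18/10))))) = 4/55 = 0.07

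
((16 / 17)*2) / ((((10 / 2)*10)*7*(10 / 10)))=16 / 2975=0.01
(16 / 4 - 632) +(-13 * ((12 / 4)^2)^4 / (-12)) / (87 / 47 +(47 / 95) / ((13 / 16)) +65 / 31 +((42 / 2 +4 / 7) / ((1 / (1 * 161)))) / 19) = -795661341443 / 1348439396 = -590.06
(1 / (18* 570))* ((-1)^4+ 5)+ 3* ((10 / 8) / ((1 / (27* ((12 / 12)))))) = 346277 / 3420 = 101.25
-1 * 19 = -19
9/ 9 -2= -1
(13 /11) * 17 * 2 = 442 /11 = 40.18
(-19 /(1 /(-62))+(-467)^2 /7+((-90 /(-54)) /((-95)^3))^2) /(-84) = -29947864151629691 /77802125703750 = -384.92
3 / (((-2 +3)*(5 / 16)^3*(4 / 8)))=196.61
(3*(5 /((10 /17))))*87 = 4437 /2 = 2218.50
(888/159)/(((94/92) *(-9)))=-13616/22419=-0.61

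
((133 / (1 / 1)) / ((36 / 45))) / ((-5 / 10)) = -665 / 2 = -332.50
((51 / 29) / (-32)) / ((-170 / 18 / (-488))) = -1647 / 580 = -2.84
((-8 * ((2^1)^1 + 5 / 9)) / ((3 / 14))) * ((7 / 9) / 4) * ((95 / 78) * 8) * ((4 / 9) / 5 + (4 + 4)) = -9593024 / 6561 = -1462.13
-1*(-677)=677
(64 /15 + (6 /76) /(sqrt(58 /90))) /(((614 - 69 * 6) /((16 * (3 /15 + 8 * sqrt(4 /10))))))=(1 + 8 * sqrt(10)) * (135 * sqrt(145) + 70528) /1033125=1.84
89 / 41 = 2.17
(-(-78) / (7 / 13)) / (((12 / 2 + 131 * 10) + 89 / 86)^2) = 0.00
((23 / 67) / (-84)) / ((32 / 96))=-23 / 1876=-0.01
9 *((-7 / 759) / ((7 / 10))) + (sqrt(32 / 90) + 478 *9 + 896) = 4 *sqrt(5) / 15 + 1315064 / 253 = 5198.48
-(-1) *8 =8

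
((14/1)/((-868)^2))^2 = 1/2896161856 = 0.00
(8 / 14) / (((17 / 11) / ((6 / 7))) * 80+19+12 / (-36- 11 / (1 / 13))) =23628 / 6747139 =0.00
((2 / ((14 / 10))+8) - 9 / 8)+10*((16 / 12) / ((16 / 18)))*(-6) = -4575 / 56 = -81.70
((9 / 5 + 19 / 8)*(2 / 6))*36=501 / 10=50.10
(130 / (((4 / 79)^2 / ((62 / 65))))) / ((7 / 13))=2515123 / 28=89825.82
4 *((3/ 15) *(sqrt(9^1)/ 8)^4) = 81/ 5120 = 0.02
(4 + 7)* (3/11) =3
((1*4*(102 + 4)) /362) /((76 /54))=2862 /3439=0.83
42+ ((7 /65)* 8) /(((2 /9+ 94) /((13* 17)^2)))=258951 /530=488.59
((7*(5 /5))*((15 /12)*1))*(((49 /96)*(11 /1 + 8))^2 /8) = 30336635 /294912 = 102.87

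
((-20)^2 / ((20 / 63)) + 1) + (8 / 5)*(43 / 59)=372339 / 295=1262.17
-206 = -206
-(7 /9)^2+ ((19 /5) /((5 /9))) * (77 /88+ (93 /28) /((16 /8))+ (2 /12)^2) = 479947 /28350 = 16.93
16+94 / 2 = 63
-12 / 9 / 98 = -2 / 147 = -0.01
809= 809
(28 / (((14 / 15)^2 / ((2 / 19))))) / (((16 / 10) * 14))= 1125 / 7448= 0.15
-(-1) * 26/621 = 26/621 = 0.04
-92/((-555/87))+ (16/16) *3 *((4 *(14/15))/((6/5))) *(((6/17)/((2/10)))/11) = 550716/34595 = 15.92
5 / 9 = 0.56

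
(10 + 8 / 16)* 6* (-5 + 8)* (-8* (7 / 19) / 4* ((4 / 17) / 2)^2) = -10584 / 5491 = -1.93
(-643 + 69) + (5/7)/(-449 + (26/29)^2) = -1514520999/2638531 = -574.00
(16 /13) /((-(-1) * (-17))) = -16 /221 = -0.07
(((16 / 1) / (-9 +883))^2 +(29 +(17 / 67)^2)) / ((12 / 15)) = 62290031815 / 1714519682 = 36.33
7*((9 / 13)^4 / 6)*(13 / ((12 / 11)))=3.19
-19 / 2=-9.50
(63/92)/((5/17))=1071/460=2.33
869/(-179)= -869/179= -4.85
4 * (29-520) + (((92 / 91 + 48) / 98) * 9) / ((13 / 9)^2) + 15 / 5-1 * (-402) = -1173191519 / 753571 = -1556.84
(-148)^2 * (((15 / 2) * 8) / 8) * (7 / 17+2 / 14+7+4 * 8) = 773265960 / 119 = 6498033.28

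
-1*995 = -995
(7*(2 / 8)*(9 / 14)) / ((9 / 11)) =11 / 8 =1.38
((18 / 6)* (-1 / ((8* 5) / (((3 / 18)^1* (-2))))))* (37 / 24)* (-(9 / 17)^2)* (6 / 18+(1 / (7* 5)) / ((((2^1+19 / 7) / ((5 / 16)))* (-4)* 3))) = -234321 / 65105920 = -0.00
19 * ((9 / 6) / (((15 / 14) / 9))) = 239.40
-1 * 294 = -294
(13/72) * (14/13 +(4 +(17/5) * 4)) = 607/180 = 3.37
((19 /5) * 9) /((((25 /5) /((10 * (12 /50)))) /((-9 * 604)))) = -11154672 /125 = -89237.38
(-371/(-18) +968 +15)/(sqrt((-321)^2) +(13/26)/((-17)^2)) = 5220785/1669851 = 3.13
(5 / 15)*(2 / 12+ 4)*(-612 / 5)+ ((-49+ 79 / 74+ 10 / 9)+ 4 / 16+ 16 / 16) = -215.57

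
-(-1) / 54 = 1 / 54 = 0.02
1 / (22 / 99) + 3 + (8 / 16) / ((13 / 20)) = 215 / 26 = 8.27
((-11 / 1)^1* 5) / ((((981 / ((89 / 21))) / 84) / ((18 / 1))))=-39160 / 109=-359.27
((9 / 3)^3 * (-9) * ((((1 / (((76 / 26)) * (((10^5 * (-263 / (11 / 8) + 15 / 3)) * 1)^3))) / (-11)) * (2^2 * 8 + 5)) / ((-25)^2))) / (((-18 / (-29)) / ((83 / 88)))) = -12735437 / 121072555060000000000000000000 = -0.00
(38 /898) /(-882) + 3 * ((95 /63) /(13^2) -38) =-7627894489 /66927042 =-113.97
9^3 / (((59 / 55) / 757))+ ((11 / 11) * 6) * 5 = 30353685 / 59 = 514469.24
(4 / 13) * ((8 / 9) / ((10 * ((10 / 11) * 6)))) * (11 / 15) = 484 / 131625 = 0.00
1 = 1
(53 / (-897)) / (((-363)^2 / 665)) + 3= 354555134 / 118196793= 3.00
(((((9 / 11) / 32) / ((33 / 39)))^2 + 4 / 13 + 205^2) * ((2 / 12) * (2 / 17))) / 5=8190774336293 / 49699752960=164.81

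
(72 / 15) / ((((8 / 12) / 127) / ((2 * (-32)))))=-292608 / 5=-58521.60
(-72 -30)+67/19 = -1871/19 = -98.47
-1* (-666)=666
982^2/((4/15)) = 3616215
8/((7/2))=16/7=2.29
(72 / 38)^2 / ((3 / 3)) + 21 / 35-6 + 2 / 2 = -1462 / 1805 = -0.81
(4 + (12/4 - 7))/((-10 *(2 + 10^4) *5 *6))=0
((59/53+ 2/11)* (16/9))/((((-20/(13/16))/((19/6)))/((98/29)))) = -1827553/1825956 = -1.00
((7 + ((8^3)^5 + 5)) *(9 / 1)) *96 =30399297484761216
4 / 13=0.31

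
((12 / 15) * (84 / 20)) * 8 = 672 / 25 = 26.88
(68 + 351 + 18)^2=190969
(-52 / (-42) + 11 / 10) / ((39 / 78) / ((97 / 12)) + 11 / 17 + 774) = 809659 / 268273950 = 0.00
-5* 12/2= -30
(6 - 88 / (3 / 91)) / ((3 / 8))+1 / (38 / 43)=-2428573 / 342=-7101.09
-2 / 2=-1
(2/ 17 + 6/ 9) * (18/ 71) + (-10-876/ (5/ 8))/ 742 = -3814303/ 2238985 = -1.70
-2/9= -0.22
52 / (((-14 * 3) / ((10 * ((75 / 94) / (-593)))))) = 3250 / 195097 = 0.02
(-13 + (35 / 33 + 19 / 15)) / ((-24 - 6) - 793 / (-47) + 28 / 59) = 1627751 / 1929785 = 0.84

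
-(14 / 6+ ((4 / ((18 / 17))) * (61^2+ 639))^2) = -21975097789 / 81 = -271297503.57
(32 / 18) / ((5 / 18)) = 32 / 5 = 6.40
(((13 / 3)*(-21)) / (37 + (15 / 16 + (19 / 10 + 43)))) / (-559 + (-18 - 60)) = 80 / 46389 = 0.00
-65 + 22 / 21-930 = -20873 / 21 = -993.95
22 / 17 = 1.29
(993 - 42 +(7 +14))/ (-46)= -486/ 23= -21.13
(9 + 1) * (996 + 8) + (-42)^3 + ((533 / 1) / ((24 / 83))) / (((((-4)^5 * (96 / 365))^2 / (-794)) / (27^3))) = -1980809264289283 / 4294967296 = -461193.10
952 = 952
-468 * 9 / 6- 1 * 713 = -1415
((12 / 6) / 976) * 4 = 1 / 122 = 0.01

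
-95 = -95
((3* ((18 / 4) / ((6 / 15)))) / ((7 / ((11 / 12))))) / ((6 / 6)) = 495 / 112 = 4.42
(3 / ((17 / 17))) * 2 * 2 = 12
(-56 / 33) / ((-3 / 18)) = 112 / 11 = 10.18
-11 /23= -0.48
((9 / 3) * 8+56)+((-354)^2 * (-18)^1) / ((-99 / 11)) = 250712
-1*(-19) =19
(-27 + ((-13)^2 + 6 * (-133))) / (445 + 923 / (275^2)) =-3100625 / 2103378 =-1.47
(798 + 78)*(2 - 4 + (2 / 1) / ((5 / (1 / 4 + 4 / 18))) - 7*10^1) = -943598 / 15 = -62906.53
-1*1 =-1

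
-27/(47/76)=-2052/47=-43.66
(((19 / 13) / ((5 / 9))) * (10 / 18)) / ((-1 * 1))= -19 / 13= -1.46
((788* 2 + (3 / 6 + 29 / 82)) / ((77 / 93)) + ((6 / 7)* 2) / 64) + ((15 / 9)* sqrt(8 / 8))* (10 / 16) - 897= 152836181 / 151536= 1008.58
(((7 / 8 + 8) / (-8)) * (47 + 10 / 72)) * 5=-602435 / 2304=-261.47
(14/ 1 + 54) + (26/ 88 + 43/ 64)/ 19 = 68.05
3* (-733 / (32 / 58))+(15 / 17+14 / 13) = -14086463 / 3536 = -3983.73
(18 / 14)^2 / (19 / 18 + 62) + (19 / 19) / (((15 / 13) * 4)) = 32419 / 133476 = 0.24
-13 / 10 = -1.30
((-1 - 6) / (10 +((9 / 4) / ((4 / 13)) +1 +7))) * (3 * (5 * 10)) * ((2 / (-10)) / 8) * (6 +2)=224 / 27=8.30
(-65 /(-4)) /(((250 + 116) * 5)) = 13 /1464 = 0.01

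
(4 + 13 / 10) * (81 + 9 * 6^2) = 4293 / 2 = 2146.50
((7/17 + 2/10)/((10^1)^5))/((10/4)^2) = 13/13281250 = 0.00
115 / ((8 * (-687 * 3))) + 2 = 32861 / 16488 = 1.99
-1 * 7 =-7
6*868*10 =52080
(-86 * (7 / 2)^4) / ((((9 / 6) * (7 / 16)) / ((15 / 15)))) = -58996 / 3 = -19665.33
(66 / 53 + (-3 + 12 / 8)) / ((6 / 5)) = -45 / 212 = -0.21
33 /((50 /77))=2541 /50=50.82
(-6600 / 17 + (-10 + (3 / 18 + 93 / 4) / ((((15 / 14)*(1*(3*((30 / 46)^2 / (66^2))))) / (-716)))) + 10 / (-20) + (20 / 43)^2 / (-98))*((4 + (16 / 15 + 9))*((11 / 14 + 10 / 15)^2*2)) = -436059442651352218493009 / 137545228642500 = -3170298577.09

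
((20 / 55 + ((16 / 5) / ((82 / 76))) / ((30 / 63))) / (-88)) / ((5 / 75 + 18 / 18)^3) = -2508435 / 40640512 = -0.06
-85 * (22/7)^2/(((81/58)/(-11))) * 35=131236600/567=231457.85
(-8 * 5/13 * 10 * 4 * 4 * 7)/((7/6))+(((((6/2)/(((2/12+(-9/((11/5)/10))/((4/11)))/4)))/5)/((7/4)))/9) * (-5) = -90585392/30667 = -2953.84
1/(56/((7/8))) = 0.02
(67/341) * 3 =201/341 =0.59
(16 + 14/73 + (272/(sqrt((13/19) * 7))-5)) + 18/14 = 6376/511 + 272 * sqrt(1729)/91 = 136.76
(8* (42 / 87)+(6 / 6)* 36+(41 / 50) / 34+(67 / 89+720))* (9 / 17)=30037101489 / 74590900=402.69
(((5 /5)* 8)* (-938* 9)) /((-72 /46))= 43148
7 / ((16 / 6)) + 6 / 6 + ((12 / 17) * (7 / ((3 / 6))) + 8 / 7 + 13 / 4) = 17041 / 952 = 17.90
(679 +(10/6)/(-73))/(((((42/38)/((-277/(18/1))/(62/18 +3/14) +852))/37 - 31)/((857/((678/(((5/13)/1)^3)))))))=-547074768381417625/347313472459110144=-1.58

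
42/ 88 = 21/ 44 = 0.48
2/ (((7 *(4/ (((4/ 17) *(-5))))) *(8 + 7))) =-2/ 357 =-0.01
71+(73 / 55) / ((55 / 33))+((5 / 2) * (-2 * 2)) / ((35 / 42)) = 16444 / 275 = 59.80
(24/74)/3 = 4/37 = 0.11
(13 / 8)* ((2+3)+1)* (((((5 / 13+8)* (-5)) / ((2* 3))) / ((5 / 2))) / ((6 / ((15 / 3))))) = -545 / 24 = -22.71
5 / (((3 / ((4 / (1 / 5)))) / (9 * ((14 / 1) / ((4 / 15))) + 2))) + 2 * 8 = 47498 / 3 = 15832.67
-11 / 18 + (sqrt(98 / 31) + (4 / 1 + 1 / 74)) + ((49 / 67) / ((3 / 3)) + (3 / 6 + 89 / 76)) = 7 * sqrt(62) / 31 + 9842825 / 1695636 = 7.58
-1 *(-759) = 759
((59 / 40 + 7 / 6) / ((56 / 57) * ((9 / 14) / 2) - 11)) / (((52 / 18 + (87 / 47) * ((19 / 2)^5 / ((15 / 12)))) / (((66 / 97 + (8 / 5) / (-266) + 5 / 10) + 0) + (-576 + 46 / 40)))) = 6616040061963 / 5344862335585780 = 0.00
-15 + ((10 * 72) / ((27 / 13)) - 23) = 926 / 3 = 308.67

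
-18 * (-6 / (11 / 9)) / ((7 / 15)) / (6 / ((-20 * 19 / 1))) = -923400 / 77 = -11992.21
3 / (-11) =-0.27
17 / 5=3.40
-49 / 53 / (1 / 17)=-833 / 53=-15.72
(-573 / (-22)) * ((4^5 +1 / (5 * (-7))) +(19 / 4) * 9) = 85572393 / 3080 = 27783.24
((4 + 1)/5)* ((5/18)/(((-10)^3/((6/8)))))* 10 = -1/480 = -0.00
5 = 5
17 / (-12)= -17 / 12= -1.42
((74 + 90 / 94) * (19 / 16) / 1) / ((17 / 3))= 200811 / 12784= 15.71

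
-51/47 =-1.09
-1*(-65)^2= -4225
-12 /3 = -4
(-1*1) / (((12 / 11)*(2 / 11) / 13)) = -1573 / 24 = -65.54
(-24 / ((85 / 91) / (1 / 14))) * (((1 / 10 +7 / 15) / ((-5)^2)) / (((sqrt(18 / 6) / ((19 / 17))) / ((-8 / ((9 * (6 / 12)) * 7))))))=7904 * sqrt(3) / 2008125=0.01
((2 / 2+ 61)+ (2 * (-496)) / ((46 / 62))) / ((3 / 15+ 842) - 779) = -73315 / 3634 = -20.17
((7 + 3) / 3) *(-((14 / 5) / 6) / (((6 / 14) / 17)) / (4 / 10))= -154.26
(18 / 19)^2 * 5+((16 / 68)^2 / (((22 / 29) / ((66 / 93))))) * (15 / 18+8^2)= 76120268 / 9702597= 7.85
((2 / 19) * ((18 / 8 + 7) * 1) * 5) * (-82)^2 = 621970 / 19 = 32735.26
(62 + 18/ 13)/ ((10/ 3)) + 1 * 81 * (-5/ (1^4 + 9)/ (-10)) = 5997/ 260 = 23.07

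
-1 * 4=-4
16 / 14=8 / 7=1.14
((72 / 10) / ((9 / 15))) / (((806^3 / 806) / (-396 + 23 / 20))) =-23691 / 3248180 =-0.01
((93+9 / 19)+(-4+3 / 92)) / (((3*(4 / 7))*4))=1095199 / 83904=13.05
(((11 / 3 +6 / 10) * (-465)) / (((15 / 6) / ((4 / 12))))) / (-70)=1984 / 525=3.78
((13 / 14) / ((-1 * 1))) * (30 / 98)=-195 / 686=-0.28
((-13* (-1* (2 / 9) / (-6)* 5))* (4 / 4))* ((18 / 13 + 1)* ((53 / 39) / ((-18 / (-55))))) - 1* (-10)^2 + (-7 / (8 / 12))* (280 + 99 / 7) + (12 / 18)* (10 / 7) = -213040109 / 66339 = -3211.39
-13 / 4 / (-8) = 13 / 32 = 0.41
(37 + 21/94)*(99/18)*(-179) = -6889531/188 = -36646.44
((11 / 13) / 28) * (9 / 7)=99 / 2548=0.04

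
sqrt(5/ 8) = sqrt(10)/ 4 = 0.79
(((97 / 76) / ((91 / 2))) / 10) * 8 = 194 / 8645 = 0.02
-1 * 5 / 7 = -0.71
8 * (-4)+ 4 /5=-156 /5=-31.20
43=43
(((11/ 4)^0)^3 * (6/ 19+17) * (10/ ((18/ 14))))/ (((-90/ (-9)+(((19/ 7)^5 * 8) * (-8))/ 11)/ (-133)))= 14902010585/ 704797047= 21.14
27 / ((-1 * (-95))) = 27 / 95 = 0.28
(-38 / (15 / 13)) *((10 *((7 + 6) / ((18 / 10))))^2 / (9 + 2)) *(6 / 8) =-10435750 / 891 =-11712.40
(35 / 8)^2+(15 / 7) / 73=626935 / 32704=19.17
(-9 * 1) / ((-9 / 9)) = 9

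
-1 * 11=-11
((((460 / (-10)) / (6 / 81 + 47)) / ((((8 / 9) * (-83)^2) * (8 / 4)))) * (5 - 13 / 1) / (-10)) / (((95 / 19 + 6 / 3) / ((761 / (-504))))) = 472581 / 34323202480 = 0.00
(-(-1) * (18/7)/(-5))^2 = 324/1225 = 0.26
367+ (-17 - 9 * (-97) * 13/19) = 17999/19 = 947.32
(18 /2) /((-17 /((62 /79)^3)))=-2144952 /8381663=-0.26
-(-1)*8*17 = 136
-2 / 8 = -1 / 4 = -0.25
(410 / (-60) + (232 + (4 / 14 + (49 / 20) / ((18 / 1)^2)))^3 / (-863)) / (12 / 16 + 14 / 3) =-1170397348947362681767 / 436276724607360000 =-2682.69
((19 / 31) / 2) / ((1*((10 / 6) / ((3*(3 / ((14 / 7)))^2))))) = 1539 / 1240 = 1.24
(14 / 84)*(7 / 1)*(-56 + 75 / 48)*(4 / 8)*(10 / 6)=-30485 / 576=-52.93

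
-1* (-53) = 53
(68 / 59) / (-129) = -68 / 7611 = -0.01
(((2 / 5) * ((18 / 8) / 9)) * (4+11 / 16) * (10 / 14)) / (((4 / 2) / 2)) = 75 / 224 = 0.33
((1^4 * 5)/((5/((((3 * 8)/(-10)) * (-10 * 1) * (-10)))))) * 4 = -960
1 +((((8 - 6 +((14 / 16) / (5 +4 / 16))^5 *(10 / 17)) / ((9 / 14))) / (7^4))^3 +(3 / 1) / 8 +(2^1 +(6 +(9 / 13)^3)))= 22643955552540860793082813985 / 2332789174548804503079055872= 9.71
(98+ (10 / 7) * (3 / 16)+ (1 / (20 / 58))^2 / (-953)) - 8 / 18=1174538009 / 12007800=97.81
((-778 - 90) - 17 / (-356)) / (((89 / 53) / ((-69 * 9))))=320976.54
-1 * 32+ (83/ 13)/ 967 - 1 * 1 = -414760/ 12571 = -32.99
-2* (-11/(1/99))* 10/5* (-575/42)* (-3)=178907.14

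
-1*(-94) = 94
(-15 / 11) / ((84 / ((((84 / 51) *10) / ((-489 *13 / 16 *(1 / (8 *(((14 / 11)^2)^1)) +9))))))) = 1254400 / 16919606847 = 0.00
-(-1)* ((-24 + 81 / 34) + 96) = 74.38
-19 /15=-1.27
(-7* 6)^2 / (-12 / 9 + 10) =2646 / 13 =203.54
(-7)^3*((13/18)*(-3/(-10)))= -4459/60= -74.32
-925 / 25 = -37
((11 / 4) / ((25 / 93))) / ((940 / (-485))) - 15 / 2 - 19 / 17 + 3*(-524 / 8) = -67242527 / 319600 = -210.40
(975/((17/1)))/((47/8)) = 7800/799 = 9.76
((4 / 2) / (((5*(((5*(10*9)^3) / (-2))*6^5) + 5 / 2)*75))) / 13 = -4 / 138174659995125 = -0.00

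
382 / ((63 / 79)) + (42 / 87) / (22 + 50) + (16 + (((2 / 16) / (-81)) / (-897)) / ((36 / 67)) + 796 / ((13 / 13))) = 5484030053609 / 4247818848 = 1291.02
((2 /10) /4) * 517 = 517 /20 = 25.85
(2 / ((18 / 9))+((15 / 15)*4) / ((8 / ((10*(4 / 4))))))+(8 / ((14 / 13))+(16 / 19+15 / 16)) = 32363 / 2128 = 15.21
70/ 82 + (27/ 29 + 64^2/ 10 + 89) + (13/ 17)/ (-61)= 3084776834/ 6164965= 500.37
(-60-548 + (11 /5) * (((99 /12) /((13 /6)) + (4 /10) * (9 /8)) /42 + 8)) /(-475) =10741221 /8645000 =1.24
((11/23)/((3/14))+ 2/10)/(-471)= -839/162495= -0.01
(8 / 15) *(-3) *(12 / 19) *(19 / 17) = -96 / 85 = -1.13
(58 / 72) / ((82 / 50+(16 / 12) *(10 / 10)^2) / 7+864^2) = 5075 / 4702927476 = 0.00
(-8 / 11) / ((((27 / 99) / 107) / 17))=-14552 / 3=-4850.67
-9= -9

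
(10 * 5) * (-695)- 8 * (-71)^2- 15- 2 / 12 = -450559 / 6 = -75093.17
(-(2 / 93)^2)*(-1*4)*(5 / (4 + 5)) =80 / 77841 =0.00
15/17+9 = 9.88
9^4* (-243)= -1594323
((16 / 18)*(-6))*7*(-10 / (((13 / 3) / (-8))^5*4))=-743178240 / 371293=-2001.60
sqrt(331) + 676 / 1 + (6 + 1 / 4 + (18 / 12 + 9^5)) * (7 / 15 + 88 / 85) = sqrt(331) + 91164461 / 1020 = 89395.12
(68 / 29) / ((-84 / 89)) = -1513 / 609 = -2.48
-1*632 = -632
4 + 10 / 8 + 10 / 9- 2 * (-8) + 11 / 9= 283 / 12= 23.58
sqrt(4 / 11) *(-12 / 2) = -12 *sqrt(11) / 11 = -3.62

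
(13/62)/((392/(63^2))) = 1053/496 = 2.12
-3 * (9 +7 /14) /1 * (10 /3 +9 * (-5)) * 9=21375 /2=10687.50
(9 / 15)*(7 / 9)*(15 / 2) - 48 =-89 / 2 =-44.50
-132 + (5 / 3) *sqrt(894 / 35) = -123.58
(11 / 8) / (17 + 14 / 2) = 11 / 192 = 0.06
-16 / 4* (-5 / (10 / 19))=38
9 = 9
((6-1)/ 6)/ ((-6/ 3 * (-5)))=1/ 12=0.08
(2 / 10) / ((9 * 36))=1 / 1620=0.00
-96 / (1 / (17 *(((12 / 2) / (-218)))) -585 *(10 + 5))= 2448 / 223817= 0.01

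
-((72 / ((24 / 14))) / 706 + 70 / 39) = -25529 / 13767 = -1.85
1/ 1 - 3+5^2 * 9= 223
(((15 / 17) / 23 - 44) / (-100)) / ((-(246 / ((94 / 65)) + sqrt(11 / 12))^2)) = -5139851845304841 / 338280288829268400575 + 34243164739836*sqrt(33) / 1150152982019512561955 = -0.00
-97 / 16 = -6.06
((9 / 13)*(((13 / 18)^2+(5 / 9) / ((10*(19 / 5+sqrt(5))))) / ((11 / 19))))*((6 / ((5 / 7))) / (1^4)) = 2766001 / 506220-1995*sqrt(5) / 33748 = 5.33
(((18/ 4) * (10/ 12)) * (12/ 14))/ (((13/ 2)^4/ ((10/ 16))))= 225/ 199927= 0.00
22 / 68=11 / 34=0.32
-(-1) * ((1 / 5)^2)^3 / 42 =1 / 656250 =0.00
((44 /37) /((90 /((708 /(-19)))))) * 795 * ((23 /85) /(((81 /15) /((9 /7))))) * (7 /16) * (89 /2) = -490.97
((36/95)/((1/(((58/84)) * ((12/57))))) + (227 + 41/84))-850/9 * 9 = -94376903/151620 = -622.46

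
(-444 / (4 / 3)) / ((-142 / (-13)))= -4329 / 142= -30.49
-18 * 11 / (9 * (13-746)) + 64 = 46934 / 733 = 64.03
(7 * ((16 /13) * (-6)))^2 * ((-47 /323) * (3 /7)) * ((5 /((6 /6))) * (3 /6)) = -22740480 /54587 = -416.59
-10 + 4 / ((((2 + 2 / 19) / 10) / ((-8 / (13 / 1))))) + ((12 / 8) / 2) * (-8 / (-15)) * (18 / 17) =-23502 / 1105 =-21.27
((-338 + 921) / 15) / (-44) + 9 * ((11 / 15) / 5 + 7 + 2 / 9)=19631 / 300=65.44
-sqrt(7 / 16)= -0.66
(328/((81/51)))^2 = 31091776/729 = 42649.90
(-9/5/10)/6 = -3/100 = -0.03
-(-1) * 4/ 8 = 1/ 2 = 0.50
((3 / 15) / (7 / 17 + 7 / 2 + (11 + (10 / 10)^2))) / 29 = 34 / 78445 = 0.00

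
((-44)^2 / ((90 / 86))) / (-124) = -20812 / 1395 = -14.92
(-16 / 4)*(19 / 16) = -19 / 4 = -4.75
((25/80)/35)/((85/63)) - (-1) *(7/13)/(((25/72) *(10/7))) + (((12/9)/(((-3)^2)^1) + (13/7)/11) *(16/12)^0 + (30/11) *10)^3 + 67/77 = 21003.02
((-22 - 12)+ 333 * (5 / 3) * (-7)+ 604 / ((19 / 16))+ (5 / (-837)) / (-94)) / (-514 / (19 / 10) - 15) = 728299753 / 60975450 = 11.94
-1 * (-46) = 46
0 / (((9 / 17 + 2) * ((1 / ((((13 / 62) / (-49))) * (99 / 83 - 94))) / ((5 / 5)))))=0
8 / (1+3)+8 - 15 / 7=55 / 7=7.86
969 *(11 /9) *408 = 483208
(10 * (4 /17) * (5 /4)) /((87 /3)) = 50 /493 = 0.10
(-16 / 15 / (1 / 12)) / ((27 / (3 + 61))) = -4096 / 135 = -30.34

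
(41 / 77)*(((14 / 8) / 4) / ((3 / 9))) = 123 / 176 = 0.70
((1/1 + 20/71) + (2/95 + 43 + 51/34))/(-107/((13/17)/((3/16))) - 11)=-64259416/52240025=-1.23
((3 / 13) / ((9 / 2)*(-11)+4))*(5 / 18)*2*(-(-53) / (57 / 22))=-11660 / 202293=-0.06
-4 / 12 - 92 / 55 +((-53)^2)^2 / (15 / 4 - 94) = -5207836951 / 59565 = -87431.16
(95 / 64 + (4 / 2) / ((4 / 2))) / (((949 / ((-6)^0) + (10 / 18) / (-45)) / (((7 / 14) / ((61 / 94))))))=605313 / 300092672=0.00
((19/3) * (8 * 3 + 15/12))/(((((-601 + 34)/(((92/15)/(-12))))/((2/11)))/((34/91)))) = 750329/76621545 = 0.01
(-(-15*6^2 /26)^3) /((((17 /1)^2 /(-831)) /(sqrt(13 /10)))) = -1635657300*sqrt(130) /634933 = -29372.17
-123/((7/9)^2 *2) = -9963/98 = -101.66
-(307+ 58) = -365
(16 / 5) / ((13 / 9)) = 144 / 65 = 2.22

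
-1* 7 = -7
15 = 15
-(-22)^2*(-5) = 2420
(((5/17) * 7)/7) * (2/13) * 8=80/221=0.36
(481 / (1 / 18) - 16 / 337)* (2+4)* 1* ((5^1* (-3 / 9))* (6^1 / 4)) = -43765950 / 337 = -129869.29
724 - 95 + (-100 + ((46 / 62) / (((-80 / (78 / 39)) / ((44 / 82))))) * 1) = 13446927 / 25420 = 528.99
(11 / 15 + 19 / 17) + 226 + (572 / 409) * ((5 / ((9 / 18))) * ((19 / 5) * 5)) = 51477118 / 104295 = 493.57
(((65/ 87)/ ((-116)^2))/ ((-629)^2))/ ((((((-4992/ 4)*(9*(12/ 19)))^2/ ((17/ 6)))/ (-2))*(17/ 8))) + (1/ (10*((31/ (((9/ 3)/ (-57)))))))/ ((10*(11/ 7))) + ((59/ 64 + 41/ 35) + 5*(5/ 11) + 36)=1009881447825996367795821241/ 25018107973607172914380800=40.37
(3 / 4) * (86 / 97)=129 / 194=0.66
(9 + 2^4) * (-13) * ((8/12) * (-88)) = 57200/3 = 19066.67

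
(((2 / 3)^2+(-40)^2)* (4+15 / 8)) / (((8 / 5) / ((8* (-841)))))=-711683635 / 18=-39537979.72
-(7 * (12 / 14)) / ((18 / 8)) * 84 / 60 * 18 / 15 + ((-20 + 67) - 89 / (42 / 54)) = -12584 / 175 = -71.91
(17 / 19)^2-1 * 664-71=-265046 / 361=-734.20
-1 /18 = -0.06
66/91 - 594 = -53988/91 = -593.27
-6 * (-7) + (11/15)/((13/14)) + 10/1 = 10294/195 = 52.79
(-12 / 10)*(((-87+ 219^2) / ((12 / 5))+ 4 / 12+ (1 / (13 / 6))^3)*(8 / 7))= -27357.16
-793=-793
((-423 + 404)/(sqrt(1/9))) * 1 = -57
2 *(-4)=-8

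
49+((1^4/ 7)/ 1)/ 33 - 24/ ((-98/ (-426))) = -89456/ 1617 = -55.32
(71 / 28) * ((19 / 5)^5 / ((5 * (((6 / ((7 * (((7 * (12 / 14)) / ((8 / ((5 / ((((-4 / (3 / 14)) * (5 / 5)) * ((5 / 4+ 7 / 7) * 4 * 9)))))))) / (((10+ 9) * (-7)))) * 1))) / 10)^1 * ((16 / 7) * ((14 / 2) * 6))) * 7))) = 9252791 / 71124480000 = 0.0001301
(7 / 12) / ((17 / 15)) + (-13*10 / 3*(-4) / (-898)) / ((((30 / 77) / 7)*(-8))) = 130277 / 137394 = 0.95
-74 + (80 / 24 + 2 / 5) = -1054 / 15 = -70.27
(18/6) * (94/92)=3.07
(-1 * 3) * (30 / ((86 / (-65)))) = 2925 / 43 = 68.02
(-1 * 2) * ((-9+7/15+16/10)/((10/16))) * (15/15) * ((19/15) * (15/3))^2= 600704/675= 889.93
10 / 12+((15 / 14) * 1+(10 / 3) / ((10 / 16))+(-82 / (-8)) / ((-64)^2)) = 2491229 / 344064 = 7.24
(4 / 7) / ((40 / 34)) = 17 / 35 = 0.49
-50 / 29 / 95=-10 / 551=-0.02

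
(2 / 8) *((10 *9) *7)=315 / 2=157.50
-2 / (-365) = 2 / 365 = 0.01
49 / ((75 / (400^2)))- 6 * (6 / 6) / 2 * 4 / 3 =313588 / 3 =104529.33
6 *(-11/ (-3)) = 22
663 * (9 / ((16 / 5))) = 29835 / 16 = 1864.69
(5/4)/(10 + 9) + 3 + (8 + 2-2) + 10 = 1601/76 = 21.07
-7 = -7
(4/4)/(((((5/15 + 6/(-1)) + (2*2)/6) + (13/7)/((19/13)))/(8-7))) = -133/496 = -0.27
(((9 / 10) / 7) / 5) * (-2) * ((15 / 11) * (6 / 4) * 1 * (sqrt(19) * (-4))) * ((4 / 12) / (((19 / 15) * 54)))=3 * sqrt(19) / 1463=0.01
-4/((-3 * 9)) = 4/27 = 0.15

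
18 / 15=6 / 5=1.20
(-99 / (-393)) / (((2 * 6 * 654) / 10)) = 55 / 171348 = 0.00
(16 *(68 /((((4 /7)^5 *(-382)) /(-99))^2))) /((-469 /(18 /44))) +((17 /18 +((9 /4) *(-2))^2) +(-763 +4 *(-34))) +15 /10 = -2576186022713341 /2883327492096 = -893.48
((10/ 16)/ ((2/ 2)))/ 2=5/ 16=0.31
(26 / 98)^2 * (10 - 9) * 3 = 507 / 2401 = 0.21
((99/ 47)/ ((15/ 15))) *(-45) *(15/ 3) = -22275/ 47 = -473.94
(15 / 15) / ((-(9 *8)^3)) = -1 / 373248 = -0.00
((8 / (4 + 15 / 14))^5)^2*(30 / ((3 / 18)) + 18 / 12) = 56371144981447396294656 / 3255243551009881201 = 17317.03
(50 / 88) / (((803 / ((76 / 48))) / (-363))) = -0.41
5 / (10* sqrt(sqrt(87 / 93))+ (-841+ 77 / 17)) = -0.01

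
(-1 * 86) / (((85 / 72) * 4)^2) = -27864 / 7225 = -3.86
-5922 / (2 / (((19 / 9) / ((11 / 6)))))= -37506 / 11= -3409.64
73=73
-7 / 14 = -1 / 2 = -0.50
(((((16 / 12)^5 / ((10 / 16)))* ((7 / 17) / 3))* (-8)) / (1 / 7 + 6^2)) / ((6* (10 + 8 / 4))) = -0.00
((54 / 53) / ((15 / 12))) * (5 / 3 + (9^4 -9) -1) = 1415376 / 265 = 5341.04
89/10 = 8.90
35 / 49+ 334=2343 / 7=334.71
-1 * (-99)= 99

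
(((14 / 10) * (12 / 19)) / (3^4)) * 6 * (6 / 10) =56 / 1425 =0.04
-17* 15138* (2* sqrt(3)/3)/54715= -171564* sqrt(3)/54715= -5.43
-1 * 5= -5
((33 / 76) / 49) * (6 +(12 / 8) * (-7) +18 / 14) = -0.03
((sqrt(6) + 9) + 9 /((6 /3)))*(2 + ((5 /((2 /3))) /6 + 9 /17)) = 257*sqrt(6) /68 + 6939 /136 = 60.28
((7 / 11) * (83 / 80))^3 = 196122941 / 681472000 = 0.29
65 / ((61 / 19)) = 1235 / 61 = 20.25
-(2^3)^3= -512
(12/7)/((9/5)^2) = 100/189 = 0.53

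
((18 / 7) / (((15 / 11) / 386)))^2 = 649026576 / 1225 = 529817.61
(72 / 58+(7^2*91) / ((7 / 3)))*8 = 443640 / 29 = 15297.93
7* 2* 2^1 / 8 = 7 / 2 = 3.50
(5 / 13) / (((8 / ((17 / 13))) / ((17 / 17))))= 85 / 1352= 0.06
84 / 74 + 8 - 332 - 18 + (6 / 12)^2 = -50411 / 148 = -340.61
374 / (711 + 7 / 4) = 1496 / 2851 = 0.52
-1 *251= -251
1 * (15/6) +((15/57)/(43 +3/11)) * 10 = 5790/2261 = 2.56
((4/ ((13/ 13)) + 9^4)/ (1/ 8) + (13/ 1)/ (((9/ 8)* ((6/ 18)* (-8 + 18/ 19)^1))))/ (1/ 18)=63333192/ 67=945271.52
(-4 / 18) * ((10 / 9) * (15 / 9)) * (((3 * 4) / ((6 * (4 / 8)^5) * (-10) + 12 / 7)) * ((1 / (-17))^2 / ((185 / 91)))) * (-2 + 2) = 0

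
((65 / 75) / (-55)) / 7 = -13 / 5775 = -0.00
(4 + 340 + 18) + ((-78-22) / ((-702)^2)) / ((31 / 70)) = 1382559872 / 3819231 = 362.00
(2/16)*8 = 1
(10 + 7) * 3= 51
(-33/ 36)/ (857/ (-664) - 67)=0.01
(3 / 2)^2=9 / 4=2.25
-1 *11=-11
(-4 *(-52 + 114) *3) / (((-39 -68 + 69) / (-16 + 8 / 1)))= -2976 / 19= -156.63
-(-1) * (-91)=-91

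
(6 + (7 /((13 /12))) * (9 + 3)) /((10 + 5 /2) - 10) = 33.42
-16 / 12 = -4 / 3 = -1.33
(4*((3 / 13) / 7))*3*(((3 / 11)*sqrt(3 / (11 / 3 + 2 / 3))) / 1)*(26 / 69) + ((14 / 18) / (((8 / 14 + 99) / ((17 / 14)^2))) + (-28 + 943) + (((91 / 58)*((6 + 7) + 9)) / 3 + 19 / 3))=216*sqrt(13) / 23023 + 39929737 / 42804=932.88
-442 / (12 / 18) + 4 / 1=-659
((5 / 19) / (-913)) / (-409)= 5 / 7094923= 0.00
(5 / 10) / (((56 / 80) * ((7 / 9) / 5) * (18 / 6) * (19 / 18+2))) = 270 / 539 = 0.50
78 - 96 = -18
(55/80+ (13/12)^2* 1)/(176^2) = 67/1115136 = 0.00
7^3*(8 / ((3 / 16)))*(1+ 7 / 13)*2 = 1756160 / 39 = 45029.74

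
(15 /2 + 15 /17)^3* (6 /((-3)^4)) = 857375 /19652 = 43.63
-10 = -10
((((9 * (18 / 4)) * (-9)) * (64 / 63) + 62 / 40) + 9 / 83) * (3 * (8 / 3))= -8566898 / 2905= -2949.02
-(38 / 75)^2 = -0.26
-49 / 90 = -0.54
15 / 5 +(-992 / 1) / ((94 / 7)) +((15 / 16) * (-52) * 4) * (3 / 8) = -54143 / 376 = -144.00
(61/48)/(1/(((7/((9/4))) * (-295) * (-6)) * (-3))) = -125965/6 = -20994.17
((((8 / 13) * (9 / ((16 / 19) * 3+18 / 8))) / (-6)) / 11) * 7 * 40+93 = 1524059 / 17303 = 88.08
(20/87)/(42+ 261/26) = 520/117711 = 0.00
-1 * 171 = -171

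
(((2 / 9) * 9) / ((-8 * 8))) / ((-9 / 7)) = 7 / 288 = 0.02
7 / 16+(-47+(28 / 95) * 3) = -69431 / 1520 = -45.68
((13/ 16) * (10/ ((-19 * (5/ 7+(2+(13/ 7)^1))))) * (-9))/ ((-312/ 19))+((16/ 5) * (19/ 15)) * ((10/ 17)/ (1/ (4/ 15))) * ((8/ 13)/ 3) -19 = -5780515087/ 305510400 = -18.92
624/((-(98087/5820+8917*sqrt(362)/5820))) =39948480/2148997 -3631680*sqrt(362)/2148997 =-13.56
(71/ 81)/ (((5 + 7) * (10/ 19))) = 1349/ 9720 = 0.14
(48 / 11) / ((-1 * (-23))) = 0.19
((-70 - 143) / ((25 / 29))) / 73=-6177 / 1825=-3.38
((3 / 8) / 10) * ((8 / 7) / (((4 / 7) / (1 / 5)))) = 0.02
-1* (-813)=813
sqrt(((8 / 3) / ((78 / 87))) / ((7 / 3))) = 2 * sqrt(2639) / 91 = 1.13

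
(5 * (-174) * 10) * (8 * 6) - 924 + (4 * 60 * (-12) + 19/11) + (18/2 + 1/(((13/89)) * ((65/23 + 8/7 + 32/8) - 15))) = -68213615035/161876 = -421394.25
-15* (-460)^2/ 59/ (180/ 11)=-581900/ 177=-3287.57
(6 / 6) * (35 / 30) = 7 / 6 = 1.17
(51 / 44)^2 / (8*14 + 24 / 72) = 7803 / 652432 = 0.01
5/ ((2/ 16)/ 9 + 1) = 360/ 73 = 4.93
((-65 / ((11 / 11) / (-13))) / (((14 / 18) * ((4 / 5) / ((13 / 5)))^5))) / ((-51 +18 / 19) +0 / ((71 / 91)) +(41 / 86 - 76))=-256327691945 / 81711616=-3136.98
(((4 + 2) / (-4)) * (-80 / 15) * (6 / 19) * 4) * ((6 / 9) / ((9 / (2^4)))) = 2048 / 171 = 11.98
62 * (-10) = -620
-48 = -48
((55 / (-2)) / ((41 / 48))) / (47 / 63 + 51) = -4158 / 6683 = -0.62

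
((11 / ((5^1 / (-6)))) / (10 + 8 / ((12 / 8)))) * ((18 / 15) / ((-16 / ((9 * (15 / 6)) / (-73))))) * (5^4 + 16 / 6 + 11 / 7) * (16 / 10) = -5886837 / 293825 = -20.04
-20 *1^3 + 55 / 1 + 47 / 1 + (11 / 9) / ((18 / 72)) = 782 / 9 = 86.89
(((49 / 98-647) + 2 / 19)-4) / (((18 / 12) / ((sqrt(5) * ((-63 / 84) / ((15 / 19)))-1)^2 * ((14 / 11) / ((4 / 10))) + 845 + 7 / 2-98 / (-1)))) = -1397806255 / 3344-173005 * sqrt(5) / 66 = -423865.64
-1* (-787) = 787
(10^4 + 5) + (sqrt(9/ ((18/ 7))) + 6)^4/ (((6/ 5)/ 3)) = 1185* sqrt(14) + 121325/ 8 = 19599.49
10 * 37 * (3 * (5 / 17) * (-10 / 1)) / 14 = -233.19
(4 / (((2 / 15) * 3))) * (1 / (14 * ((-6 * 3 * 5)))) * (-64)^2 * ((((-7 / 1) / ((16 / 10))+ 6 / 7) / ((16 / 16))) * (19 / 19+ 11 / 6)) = 428672 / 1323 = 324.02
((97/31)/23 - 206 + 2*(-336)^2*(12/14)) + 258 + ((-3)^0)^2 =138029054/713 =193589.14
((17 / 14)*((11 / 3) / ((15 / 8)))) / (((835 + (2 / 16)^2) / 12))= 191488 / 5611305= 0.03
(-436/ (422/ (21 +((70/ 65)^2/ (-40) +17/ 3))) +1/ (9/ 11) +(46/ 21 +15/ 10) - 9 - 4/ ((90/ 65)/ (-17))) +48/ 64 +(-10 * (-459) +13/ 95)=1311357811289/ 284558820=4608.39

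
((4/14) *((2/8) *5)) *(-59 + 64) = 25/14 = 1.79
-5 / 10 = -1 / 2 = -0.50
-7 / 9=-0.78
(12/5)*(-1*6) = -72/5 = -14.40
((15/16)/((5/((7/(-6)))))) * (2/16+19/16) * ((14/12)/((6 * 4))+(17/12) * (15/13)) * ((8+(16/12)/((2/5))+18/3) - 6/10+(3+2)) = -25167037/2396160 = -10.50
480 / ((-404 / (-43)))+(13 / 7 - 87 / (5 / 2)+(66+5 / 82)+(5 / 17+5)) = 441043833 / 4927790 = 89.50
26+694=720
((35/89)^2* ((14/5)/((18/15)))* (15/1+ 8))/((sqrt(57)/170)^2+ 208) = 35402500/887239131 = 0.04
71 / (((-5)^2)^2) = 0.11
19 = 19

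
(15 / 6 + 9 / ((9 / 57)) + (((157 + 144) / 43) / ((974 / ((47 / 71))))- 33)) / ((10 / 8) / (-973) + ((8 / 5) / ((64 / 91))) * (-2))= -4458553575 / 765603934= -5.82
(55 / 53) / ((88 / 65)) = 325 / 424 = 0.77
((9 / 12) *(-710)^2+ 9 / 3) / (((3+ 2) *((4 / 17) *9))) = 1071221 / 30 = 35707.37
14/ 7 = 2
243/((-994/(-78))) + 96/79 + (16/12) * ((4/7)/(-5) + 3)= 14211961/588945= 24.13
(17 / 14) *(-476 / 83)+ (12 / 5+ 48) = 43.44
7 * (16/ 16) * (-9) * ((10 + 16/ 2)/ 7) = -162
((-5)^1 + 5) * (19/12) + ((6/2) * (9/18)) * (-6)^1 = -9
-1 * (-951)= 951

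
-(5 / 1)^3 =-125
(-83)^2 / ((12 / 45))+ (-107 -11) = 102863 / 4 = 25715.75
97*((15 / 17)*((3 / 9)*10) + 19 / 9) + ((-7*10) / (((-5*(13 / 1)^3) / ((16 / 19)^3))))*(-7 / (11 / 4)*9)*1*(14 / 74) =459856025086693 / 938375585433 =490.06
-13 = -13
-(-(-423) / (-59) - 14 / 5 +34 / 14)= 15572 / 2065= 7.54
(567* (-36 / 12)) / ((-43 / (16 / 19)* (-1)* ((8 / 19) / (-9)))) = 30618 / 43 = 712.05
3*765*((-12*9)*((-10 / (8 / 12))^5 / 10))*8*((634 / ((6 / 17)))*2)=540965603700000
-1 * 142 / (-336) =71 / 168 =0.42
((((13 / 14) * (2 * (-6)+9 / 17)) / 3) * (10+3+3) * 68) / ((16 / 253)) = -427570 / 7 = -61081.43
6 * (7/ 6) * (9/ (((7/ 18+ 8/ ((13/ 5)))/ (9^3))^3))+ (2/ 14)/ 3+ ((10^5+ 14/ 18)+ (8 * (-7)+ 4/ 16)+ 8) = 78821606488952809981/ 134419756212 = 586384090.48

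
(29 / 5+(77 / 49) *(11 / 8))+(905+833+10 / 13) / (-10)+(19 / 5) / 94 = -28378029 / 171080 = -165.88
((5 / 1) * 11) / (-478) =-55 / 478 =-0.12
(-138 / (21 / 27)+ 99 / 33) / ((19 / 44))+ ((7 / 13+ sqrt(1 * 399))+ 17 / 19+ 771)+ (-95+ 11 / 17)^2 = sqrt(399)+ 4632527989 / 499681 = 9290.95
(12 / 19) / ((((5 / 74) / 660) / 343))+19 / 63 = 2532920905 / 1197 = 2116057.56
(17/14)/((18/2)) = 17/126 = 0.13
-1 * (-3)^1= 3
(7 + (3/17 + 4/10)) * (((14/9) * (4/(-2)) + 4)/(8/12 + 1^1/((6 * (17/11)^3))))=2977856/314745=9.46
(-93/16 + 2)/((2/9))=-549/32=-17.16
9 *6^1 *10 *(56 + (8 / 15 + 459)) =278388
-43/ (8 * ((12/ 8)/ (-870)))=6235/ 2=3117.50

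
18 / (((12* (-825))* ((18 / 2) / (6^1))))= -1 / 825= -0.00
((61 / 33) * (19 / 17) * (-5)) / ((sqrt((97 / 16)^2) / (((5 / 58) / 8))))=-28975 / 1578093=-0.02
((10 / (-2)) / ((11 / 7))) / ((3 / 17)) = -595 / 33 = -18.03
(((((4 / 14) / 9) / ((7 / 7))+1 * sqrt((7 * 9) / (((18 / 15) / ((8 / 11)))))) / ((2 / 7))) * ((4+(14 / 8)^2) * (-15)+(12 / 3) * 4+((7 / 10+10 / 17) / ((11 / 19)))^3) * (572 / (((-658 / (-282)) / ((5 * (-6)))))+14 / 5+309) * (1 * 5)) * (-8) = -254412219869071681 * sqrt(1155) / 17982808250 - 254412219869071681 / 102992447250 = -483277938.04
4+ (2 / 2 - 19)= -14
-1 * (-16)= 16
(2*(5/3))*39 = 130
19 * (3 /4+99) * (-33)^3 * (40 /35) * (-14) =1089753588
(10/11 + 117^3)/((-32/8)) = -17617753/44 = -400403.48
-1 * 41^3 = -68921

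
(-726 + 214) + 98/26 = -6607/13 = -508.23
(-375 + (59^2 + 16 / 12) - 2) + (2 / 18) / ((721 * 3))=60451525 / 19467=3105.33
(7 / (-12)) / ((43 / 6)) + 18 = 1541 / 86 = 17.92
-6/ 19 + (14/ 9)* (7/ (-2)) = -985/ 171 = -5.76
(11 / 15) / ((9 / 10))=22 / 27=0.81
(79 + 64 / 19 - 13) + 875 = 17943 / 19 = 944.37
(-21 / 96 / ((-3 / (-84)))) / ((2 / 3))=-147 / 16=-9.19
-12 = -12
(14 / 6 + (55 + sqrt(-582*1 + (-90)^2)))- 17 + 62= 189.04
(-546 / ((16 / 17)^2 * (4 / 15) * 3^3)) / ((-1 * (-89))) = -131495 / 136704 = -0.96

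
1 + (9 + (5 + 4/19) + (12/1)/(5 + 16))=2099/133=15.78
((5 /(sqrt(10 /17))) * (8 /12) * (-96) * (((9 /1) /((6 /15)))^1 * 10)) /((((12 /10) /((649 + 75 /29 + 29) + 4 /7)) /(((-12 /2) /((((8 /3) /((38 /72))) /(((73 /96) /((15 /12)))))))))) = 4794685625 * sqrt(170) /1624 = 38494490.22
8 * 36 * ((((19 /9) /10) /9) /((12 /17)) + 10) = 2889.57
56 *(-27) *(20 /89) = -30240 /89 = -339.78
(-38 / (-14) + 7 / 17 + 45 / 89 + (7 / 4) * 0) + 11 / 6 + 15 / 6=253072 / 31773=7.97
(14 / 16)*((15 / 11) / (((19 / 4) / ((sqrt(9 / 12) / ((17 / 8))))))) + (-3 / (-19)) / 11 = 3 / 209 + 210*sqrt(3) / 3553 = 0.12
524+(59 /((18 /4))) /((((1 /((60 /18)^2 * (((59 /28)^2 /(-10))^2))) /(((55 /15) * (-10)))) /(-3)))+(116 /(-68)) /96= 779326411471 /211595328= 3683.10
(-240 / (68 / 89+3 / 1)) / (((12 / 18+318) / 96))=-307584 / 16013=-19.21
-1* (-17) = 17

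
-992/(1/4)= -3968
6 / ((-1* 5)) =-1.20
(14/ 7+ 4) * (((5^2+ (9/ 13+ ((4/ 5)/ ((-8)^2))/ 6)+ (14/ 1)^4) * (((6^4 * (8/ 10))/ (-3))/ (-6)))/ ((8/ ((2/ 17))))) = 2158885557/ 11050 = 195374.26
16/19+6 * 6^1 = 700/19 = 36.84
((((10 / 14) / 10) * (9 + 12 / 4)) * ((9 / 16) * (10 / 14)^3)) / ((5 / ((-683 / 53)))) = -461025 / 1018024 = -0.45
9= 9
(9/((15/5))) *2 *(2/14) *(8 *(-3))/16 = -9/7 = -1.29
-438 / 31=-14.13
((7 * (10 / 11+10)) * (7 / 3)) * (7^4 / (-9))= -4705960 / 99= -47534.95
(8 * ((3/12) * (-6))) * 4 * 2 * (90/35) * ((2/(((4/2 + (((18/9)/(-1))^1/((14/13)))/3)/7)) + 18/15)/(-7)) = 2840832/7105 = 399.84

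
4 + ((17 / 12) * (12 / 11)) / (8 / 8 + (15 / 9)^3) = 7147 / 1672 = 4.27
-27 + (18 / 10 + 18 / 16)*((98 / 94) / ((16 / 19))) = -703233 / 30080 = -23.38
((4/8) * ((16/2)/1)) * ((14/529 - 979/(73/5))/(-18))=1725622/115851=14.90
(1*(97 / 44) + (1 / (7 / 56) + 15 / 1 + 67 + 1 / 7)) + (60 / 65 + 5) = 393475 / 4004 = 98.27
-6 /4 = -3 /2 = -1.50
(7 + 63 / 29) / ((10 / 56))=51.37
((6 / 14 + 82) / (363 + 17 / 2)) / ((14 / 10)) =5770 / 36407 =0.16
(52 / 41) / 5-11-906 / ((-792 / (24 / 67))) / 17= -27539477 / 2568445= -10.72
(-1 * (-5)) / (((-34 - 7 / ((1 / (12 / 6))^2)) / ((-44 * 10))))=1100 / 31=35.48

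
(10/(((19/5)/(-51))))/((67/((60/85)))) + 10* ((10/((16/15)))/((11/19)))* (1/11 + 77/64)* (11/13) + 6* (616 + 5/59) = 10647235477521/2749517056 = 3872.40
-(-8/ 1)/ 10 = 4/ 5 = 0.80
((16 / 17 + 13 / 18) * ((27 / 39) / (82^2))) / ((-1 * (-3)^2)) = -509 / 26748072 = -0.00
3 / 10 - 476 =-475.70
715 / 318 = 2.25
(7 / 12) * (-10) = -35 / 6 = -5.83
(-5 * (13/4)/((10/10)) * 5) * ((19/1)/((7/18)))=-55575/14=-3969.64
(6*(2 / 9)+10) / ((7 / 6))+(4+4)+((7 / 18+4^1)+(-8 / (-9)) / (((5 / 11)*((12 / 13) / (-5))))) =4351 / 378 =11.51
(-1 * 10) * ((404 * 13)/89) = -52520/89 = -590.11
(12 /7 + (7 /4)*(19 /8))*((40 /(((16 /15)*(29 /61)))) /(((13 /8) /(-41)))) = -246661125 /21112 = -11683.46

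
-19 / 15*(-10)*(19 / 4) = 361 / 6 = 60.17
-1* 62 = -62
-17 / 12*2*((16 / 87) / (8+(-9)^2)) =-136 / 23229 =-0.01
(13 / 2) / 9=0.72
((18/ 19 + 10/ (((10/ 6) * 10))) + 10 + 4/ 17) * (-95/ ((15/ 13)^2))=-1071967/ 1275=-840.76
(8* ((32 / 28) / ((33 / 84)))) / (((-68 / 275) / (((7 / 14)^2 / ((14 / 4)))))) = -800 / 119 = -6.72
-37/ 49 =-0.76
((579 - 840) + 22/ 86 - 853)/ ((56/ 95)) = -4549645/ 2408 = -1889.39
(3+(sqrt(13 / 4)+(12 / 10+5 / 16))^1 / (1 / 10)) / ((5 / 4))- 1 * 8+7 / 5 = 79 / 10+4 * sqrt(13) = 22.32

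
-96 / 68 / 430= -12 / 3655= -0.00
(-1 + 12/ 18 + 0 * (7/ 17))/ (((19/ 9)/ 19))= -3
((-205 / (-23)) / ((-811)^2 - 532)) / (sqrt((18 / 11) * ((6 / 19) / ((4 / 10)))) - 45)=-0.00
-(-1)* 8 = 8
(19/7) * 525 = 1425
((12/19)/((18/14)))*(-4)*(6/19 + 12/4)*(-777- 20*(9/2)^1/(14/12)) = 2008944/361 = 5564.94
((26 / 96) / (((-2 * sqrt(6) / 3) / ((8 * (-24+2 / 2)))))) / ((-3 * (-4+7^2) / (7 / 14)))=-299 * sqrt(6) / 6480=-0.11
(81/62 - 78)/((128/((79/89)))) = -375645/706304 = -0.53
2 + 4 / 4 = 3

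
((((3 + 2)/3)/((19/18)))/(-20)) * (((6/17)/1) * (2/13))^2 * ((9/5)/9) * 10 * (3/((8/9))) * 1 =-1458/927979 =-0.00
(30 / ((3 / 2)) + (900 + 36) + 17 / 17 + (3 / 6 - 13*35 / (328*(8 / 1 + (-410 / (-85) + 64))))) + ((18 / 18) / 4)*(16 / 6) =1231320611 / 1285104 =958.15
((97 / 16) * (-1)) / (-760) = 97 / 12160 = 0.01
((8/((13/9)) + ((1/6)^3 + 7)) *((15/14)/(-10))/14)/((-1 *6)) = 35221/2201472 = 0.02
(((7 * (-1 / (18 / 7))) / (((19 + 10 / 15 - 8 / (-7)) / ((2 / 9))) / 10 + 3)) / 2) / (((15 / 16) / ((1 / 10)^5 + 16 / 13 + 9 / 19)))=-14440384721 / 72150243750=-0.20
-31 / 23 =-1.35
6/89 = 0.07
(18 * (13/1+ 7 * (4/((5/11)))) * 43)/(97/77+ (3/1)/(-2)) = -44460108/185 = -240324.91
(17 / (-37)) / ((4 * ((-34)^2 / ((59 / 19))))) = -59 / 191216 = -0.00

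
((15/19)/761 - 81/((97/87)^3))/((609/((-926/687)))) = 238047188838764/1840374620309127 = 0.13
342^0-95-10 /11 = -1044 /11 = -94.91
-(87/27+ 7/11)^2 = -145924/9801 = -14.89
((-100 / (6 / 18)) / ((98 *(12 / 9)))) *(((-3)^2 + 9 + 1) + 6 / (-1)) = -2925 / 98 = -29.85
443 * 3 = 1329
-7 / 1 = -7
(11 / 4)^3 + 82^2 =431667 / 64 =6744.80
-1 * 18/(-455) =18/455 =0.04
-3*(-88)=264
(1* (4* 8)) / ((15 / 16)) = 512 / 15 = 34.13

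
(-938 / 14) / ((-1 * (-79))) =-67 / 79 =-0.85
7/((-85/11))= -77/85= -0.91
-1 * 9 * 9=-81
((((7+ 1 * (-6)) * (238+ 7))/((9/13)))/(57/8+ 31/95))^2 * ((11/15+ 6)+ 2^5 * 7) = 82771642408000/159038883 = 520449.09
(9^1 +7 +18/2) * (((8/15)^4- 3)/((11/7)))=-1034453/22275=-46.44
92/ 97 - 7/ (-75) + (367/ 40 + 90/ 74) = 24619829/ 2153400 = 11.43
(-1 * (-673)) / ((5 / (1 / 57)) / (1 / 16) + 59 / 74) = 49802 / 337499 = 0.15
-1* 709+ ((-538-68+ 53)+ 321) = -941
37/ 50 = 0.74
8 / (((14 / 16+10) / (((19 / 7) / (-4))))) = -304 / 609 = -0.50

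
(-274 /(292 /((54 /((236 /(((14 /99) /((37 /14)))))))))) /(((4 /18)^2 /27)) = -44043993 /7011796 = -6.28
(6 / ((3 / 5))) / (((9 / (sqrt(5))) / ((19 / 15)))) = 38 * sqrt(5) / 27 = 3.15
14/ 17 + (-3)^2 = 167/ 17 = 9.82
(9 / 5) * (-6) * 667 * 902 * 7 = -227417652 / 5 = -45483530.40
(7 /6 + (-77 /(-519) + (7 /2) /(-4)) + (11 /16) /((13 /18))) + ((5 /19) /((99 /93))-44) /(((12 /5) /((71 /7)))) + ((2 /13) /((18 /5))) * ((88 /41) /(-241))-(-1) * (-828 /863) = -2957645557364133 /16032728117692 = -184.48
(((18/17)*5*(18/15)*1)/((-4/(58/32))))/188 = -783/51136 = -0.02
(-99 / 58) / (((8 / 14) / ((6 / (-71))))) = 0.25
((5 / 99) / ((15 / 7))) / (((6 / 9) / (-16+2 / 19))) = -1057 / 1881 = -0.56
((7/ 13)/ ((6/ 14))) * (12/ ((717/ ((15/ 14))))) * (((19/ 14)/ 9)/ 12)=95/ 335556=0.00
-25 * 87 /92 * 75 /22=-163125 /2024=-80.60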